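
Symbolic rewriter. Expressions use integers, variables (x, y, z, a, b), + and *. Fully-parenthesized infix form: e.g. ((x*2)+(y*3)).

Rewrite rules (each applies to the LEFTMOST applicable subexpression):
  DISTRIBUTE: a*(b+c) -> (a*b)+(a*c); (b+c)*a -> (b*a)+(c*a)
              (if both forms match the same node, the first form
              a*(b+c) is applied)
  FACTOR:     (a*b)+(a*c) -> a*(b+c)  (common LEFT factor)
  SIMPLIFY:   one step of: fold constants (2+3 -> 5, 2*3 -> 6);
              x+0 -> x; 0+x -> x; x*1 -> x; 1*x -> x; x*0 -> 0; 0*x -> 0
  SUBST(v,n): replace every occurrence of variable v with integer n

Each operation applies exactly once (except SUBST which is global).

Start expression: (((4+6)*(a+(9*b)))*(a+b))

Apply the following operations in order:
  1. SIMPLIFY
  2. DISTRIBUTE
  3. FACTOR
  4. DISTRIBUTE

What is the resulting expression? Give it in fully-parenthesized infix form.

Answer: (((10*(a+(9*b)))*a)+((10*(a+(9*b)))*b))

Derivation:
Start: (((4+6)*(a+(9*b)))*(a+b))
Apply SIMPLIFY at LL (target: (4+6)): (((4+6)*(a+(9*b)))*(a+b)) -> ((10*(a+(9*b)))*(a+b))
Apply DISTRIBUTE at root (target: ((10*(a+(9*b)))*(a+b))): ((10*(a+(9*b)))*(a+b)) -> (((10*(a+(9*b)))*a)+((10*(a+(9*b)))*b))
Apply FACTOR at root (target: (((10*(a+(9*b)))*a)+((10*(a+(9*b)))*b))): (((10*(a+(9*b)))*a)+((10*(a+(9*b)))*b)) -> ((10*(a+(9*b)))*(a+b))
Apply DISTRIBUTE at root (target: ((10*(a+(9*b)))*(a+b))): ((10*(a+(9*b)))*(a+b)) -> (((10*(a+(9*b)))*a)+((10*(a+(9*b)))*b))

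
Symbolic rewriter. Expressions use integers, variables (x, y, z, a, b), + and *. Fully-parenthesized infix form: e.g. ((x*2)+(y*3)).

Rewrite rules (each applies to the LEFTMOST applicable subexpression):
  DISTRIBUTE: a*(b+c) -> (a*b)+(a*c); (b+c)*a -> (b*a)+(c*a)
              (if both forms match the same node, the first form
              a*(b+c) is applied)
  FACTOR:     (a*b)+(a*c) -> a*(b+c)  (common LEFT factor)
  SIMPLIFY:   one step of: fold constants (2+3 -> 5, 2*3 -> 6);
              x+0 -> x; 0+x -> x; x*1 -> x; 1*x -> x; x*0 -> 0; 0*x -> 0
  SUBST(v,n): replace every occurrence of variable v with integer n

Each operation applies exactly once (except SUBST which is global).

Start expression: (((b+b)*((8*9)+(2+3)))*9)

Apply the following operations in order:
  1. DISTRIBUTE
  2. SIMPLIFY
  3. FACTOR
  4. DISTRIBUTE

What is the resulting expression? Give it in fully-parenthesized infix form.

Start: (((b+b)*((8*9)+(2+3)))*9)
Apply DISTRIBUTE at L (target: ((b+b)*((8*9)+(2+3)))): (((b+b)*((8*9)+(2+3)))*9) -> ((((b+b)*(8*9))+((b+b)*(2+3)))*9)
Apply SIMPLIFY at LLR (target: (8*9)): ((((b+b)*(8*9))+((b+b)*(2+3)))*9) -> ((((b+b)*72)+((b+b)*(2+3)))*9)
Apply FACTOR at L (target: (((b+b)*72)+((b+b)*(2+3)))): ((((b+b)*72)+((b+b)*(2+3)))*9) -> (((b+b)*(72+(2+3)))*9)
Apply DISTRIBUTE at L (target: ((b+b)*(72+(2+3)))): (((b+b)*(72+(2+3)))*9) -> ((((b+b)*72)+((b+b)*(2+3)))*9)

Answer: ((((b+b)*72)+((b+b)*(2+3)))*9)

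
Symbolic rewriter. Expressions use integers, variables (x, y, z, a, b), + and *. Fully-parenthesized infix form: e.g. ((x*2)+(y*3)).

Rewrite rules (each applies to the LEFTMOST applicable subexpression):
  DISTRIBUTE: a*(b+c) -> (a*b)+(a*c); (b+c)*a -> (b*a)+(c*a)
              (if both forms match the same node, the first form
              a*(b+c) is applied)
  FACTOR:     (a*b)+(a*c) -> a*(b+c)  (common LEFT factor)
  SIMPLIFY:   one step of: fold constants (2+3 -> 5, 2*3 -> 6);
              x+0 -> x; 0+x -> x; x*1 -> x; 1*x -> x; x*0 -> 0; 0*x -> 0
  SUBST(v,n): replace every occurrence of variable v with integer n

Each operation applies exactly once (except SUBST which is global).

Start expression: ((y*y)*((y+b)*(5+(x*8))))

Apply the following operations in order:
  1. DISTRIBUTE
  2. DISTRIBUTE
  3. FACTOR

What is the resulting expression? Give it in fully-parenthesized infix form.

Start: ((y*y)*((y+b)*(5+(x*8))))
Apply DISTRIBUTE at R (target: ((y+b)*(5+(x*8)))): ((y*y)*((y+b)*(5+(x*8)))) -> ((y*y)*(((y+b)*5)+((y+b)*(x*8))))
Apply DISTRIBUTE at root (target: ((y*y)*(((y+b)*5)+((y+b)*(x*8))))): ((y*y)*(((y+b)*5)+((y+b)*(x*8)))) -> (((y*y)*((y+b)*5))+((y*y)*((y+b)*(x*8))))
Apply FACTOR at root (target: (((y*y)*((y+b)*5))+((y*y)*((y+b)*(x*8))))): (((y*y)*((y+b)*5))+((y*y)*((y+b)*(x*8)))) -> ((y*y)*(((y+b)*5)+((y+b)*(x*8))))

Answer: ((y*y)*(((y+b)*5)+((y+b)*(x*8))))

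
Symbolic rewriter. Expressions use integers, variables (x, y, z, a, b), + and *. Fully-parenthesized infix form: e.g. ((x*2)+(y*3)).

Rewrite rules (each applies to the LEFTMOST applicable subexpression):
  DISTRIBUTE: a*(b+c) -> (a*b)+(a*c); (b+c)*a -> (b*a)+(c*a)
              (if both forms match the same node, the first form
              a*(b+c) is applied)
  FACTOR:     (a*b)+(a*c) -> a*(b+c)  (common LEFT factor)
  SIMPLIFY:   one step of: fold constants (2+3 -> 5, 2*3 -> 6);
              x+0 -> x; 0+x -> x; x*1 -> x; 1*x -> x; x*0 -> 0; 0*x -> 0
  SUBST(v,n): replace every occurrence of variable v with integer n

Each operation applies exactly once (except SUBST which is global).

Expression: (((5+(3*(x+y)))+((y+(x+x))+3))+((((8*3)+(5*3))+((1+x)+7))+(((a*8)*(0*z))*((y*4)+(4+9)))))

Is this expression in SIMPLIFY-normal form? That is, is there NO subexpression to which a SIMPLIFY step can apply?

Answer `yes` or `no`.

Answer: no

Derivation:
Expression: (((5+(3*(x+y)))+((y+(x+x))+3))+((((8*3)+(5*3))+((1+x)+7))+(((a*8)*(0*z))*((y*4)+(4+9)))))
Scanning for simplifiable subexpressions (pre-order)...
  at root: (((5+(3*(x+y)))+((y+(x+x))+3))+((((8*3)+(5*3))+((1+x)+7))+(((a*8)*(0*z))*((y*4)+(4+9))))) (not simplifiable)
  at L: ((5+(3*(x+y)))+((y+(x+x))+3)) (not simplifiable)
  at LL: (5+(3*(x+y))) (not simplifiable)
  at LLR: (3*(x+y)) (not simplifiable)
  at LLRR: (x+y) (not simplifiable)
  at LR: ((y+(x+x))+3) (not simplifiable)
  at LRL: (y+(x+x)) (not simplifiable)
  at LRLR: (x+x) (not simplifiable)
  at R: ((((8*3)+(5*3))+((1+x)+7))+(((a*8)*(0*z))*((y*4)+(4+9)))) (not simplifiable)
  at RL: (((8*3)+(5*3))+((1+x)+7)) (not simplifiable)
  at RLL: ((8*3)+(5*3)) (not simplifiable)
  at RLLL: (8*3) (SIMPLIFIABLE)
  at RLLR: (5*3) (SIMPLIFIABLE)
  at RLR: ((1+x)+7) (not simplifiable)
  at RLRL: (1+x) (not simplifiable)
  at RR: (((a*8)*(0*z))*((y*4)+(4+9))) (not simplifiable)
  at RRL: ((a*8)*(0*z)) (not simplifiable)
  at RRLL: (a*8) (not simplifiable)
  at RRLR: (0*z) (SIMPLIFIABLE)
  at RRR: ((y*4)+(4+9)) (not simplifiable)
  at RRRL: (y*4) (not simplifiable)
  at RRRR: (4+9) (SIMPLIFIABLE)
Found simplifiable subexpr at path RLLL: (8*3)
One SIMPLIFY step would give: (((5+(3*(x+y)))+((y+(x+x))+3))+(((24+(5*3))+((1+x)+7))+(((a*8)*(0*z))*((y*4)+(4+9)))))
-> NOT in normal form.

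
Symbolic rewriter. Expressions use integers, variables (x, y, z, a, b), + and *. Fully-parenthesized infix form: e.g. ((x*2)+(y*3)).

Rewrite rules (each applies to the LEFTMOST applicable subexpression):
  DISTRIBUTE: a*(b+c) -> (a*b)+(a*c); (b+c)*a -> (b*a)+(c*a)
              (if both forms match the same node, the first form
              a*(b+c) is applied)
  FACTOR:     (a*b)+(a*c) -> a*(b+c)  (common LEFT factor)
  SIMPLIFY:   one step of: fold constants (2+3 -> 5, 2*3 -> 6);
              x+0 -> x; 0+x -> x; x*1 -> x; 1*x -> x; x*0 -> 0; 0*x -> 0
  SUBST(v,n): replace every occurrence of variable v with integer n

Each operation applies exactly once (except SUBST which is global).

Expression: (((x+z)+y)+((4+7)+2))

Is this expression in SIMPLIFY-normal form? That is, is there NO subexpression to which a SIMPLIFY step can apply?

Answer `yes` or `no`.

Answer: no

Derivation:
Expression: (((x+z)+y)+((4+7)+2))
Scanning for simplifiable subexpressions (pre-order)...
  at root: (((x+z)+y)+((4+7)+2)) (not simplifiable)
  at L: ((x+z)+y) (not simplifiable)
  at LL: (x+z) (not simplifiable)
  at R: ((4+7)+2) (not simplifiable)
  at RL: (4+7) (SIMPLIFIABLE)
Found simplifiable subexpr at path RL: (4+7)
One SIMPLIFY step would give: (((x+z)+y)+(11+2))
-> NOT in normal form.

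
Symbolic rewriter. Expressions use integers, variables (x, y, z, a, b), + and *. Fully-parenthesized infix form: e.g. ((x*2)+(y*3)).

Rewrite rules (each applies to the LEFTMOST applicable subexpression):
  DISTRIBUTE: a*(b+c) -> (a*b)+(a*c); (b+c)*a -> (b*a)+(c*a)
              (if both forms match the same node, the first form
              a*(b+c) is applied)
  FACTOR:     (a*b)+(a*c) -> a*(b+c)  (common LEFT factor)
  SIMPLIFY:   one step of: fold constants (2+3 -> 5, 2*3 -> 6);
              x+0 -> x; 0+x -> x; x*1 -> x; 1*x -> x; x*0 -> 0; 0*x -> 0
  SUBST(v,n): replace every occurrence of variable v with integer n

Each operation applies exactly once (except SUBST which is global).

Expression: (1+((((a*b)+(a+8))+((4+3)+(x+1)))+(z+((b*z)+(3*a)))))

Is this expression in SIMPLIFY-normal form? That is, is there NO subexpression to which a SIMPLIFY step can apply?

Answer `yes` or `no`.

Answer: no

Derivation:
Expression: (1+((((a*b)+(a+8))+((4+3)+(x+1)))+(z+((b*z)+(3*a)))))
Scanning for simplifiable subexpressions (pre-order)...
  at root: (1+((((a*b)+(a+8))+((4+3)+(x+1)))+(z+((b*z)+(3*a))))) (not simplifiable)
  at R: ((((a*b)+(a+8))+((4+3)+(x+1)))+(z+((b*z)+(3*a)))) (not simplifiable)
  at RL: (((a*b)+(a+8))+((4+3)+(x+1))) (not simplifiable)
  at RLL: ((a*b)+(a+8)) (not simplifiable)
  at RLLL: (a*b) (not simplifiable)
  at RLLR: (a+8) (not simplifiable)
  at RLR: ((4+3)+(x+1)) (not simplifiable)
  at RLRL: (4+3) (SIMPLIFIABLE)
  at RLRR: (x+1) (not simplifiable)
  at RR: (z+((b*z)+(3*a))) (not simplifiable)
  at RRR: ((b*z)+(3*a)) (not simplifiable)
  at RRRL: (b*z) (not simplifiable)
  at RRRR: (3*a) (not simplifiable)
Found simplifiable subexpr at path RLRL: (4+3)
One SIMPLIFY step would give: (1+((((a*b)+(a+8))+(7+(x+1)))+(z+((b*z)+(3*a)))))
-> NOT in normal form.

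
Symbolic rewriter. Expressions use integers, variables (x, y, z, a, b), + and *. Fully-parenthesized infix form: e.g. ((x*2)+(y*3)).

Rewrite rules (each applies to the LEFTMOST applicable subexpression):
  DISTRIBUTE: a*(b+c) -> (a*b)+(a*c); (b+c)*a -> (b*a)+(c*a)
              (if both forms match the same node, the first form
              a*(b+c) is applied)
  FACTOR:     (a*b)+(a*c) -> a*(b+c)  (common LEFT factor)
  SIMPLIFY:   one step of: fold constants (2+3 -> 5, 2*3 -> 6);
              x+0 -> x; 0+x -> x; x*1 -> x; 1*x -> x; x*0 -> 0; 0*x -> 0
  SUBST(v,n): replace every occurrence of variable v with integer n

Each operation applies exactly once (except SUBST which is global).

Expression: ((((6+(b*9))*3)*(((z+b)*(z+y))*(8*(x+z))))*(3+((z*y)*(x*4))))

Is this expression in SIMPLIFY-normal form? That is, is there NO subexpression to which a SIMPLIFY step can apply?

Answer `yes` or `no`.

Expression: ((((6+(b*9))*3)*(((z+b)*(z+y))*(8*(x+z))))*(3+((z*y)*(x*4))))
Scanning for simplifiable subexpressions (pre-order)...
  at root: ((((6+(b*9))*3)*(((z+b)*(z+y))*(8*(x+z))))*(3+((z*y)*(x*4)))) (not simplifiable)
  at L: (((6+(b*9))*3)*(((z+b)*(z+y))*(8*(x+z)))) (not simplifiable)
  at LL: ((6+(b*9))*3) (not simplifiable)
  at LLL: (6+(b*9)) (not simplifiable)
  at LLLR: (b*9) (not simplifiable)
  at LR: (((z+b)*(z+y))*(8*(x+z))) (not simplifiable)
  at LRL: ((z+b)*(z+y)) (not simplifiable)
  at LRLL: (z+b) (not simplifiable)
  at LRLR: (z+y) (not simplifiable)
  at LRR: (8*(x+z)) (not simplifiable)
  at LRRR: (x+z) (not simplifiable)
  at R: (3+((z*y)*(x*4))) (not simplifiable)
  at RR: ((z*y)*(x*4)) (not simplifiable)
  at RRL: (z*y) (not simplifiable)
  at RRR: (x*4) (not simplifiable)
Result: no simplifiable subexpression found -> normal form.

Answer: yes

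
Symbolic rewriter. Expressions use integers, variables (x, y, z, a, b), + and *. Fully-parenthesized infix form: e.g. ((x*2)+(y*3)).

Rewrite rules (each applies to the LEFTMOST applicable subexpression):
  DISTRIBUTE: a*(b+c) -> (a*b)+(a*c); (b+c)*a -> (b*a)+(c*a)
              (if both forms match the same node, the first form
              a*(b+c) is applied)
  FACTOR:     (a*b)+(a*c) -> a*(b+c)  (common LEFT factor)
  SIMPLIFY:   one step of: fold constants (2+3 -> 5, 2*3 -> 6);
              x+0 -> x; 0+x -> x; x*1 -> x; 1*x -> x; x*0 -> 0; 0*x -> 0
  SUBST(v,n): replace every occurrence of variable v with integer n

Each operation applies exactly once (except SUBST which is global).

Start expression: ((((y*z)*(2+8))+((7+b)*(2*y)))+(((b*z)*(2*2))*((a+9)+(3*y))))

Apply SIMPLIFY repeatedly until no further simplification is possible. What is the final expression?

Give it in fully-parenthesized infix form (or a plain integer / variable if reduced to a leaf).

Answer: ((((y*z)*10)+((7+b)*(2*y)))+(((b*z)*4)*((a+9)+(3*y))))

Derivation:
Start: ((((y*z)*(2+8))+((7+b)*(2*y)))+(((b*z)*(2*2))*((a+9)+(3*y))))
Step 1: at LLR: (2+8) -> 10; overall: ((((y*z)*(2+8))+((7+b)*(2*y)))+(((b*z)*(2*2))*((a+9)+(3*y)))) -> ((((y*z)*10)+((7+b)*(2*y)))+(((b*z)*(2*2))*((a+9)+(3*y))))
Step 2: at RLR: (2*2) -> 4; overall: ((((y*z)*10)+((7+b)*(2*y)))+(((b*z)*(2*2))*((a+9)+(3*y)))) -> ((((y*z)*10)+((7+b)*(2*y)))+(((b*z)*4)*((a+9)+(3*y))))
Fixed point: ((((y*z)*10)+((7+b)*(2*y)))+(((b*z)*4)*((a+9)+(3*y))))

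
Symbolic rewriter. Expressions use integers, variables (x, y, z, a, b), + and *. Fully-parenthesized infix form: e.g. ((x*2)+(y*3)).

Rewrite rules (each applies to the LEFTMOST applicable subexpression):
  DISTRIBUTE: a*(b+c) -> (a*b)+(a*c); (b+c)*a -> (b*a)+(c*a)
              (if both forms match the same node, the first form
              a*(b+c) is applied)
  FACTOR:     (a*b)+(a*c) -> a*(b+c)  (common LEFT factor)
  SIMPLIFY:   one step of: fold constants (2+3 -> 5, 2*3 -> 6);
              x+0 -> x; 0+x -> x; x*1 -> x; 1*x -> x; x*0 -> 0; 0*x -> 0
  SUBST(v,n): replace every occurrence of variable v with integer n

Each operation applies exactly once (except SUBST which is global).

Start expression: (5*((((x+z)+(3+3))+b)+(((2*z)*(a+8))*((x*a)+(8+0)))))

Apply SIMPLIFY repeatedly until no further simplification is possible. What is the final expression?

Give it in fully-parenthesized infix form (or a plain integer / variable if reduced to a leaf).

Answer: (5*((((x+z)+6)+b)+(((2*z)*(a+8))*((x*a)+8))))

Derivation:
Start: (5*((((x+z)+(3+3))+b)+(((2*z)*(a+8))*((x*a)+(8+0)))))
Step 1: at RLLR: (3+3) -> 6; overall: (5*((((x+z)+(3+3))+b)+(((2*z)*(a+8))*((x*a)+(8+0))))) -> (5*((((x+z)+6)+b)+(((2*z)*(a+8))*((x*a)+(8+0)))))
Step 2: at RRRR: (8+0) -> 8; overall: (5*((((x+z)+6)+b)+(((2*z)*(a+8))*((x*a)+(8+0))))) -> (5*((((x+z)+6)+b)+(((2*z)*(a+8))*((x*a)+8))))
Fixed point: (5*((((x+z)+6)+b)+(((2*z)*(a+8))*((x*a)+8))))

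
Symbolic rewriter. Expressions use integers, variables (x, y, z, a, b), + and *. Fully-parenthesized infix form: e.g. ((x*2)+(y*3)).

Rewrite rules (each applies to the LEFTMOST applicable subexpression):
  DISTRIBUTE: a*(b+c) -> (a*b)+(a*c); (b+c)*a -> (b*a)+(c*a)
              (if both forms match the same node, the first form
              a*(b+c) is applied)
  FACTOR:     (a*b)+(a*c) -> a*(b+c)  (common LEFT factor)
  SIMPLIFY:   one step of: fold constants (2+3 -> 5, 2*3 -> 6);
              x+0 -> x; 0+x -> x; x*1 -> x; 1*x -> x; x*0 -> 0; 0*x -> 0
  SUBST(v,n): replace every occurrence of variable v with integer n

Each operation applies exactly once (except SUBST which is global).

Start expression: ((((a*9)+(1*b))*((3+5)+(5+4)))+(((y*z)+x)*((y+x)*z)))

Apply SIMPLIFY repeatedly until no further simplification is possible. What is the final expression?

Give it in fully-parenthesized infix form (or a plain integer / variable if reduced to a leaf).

Start: ((((a*9)+(1*b))*((3+5)+(5+4)))+(((y*z)+x)*((y+x)*z)))
Step 1: at LLR: (1*b) -> b; overall: ((((a*9)+(1*b))*((3+5)+(5+4)))+(((y*z)+x)*((y+x)*z))) -> ((((a*9)+b)*((3+5)+(5+4)))+(((y*z)+x)*((y+x)*z)))
Step 2: at LRL: (3+5) -> 8; overall: ((((a*9)+b)*((3+5)+(5+4)))+(((y*z)+x)*((y+x)*z))) -> ((((a*9)+b)*(8+(5+4)))+(((y*z)+x)*((y+x)*z)))
Step 3: at LRR: (5+4) -> 9; overall: ((((a*9)+b)*(8+(5+4)))+(((y*z)+x)*((y+x)*z))) -> ((((a*9)+b)*(8+9))+(((y*z)+x)*((y+x)*z)))
Step 4: at LR: (8+9) -> 17; overall: ((((a*9)+b)*(8+9))+(((y*z)+x)*((y+x)*z))) -> ((((a*9)+b)*17)+(((y*z)+x)*((y+x)*z)))
Fixed point: ((((a*9)+b)*17)+(((y*z)+x)*((y+x)*z)))

Answer: ((((a*9)+b)*17)+(((y*z)+x)*((y+x)*z)))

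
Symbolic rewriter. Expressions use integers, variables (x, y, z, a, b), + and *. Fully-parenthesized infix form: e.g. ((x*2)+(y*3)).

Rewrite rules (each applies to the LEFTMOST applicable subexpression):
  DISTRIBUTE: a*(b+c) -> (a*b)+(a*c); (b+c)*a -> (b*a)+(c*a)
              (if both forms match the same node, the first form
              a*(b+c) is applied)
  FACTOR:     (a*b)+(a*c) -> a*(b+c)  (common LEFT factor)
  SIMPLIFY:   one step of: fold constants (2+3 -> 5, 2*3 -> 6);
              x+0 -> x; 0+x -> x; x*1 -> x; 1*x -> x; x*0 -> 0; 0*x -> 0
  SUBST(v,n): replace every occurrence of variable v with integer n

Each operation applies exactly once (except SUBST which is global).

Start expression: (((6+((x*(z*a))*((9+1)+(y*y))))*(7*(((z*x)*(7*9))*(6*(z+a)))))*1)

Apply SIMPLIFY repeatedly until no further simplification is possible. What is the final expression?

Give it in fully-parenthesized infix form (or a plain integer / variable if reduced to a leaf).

Answer: ((6+((x*(z*a))*(10+(y*y))))*(7*(((z*x)*63)*(6*(z+a)))))

Derivation:
Start: (((6+((x*(z*a))*((9+1)+(y*y))))*(7*(((z*x)*(7*9))*(6*(z+a)))))*1)
Step 1: at root: (((6+((x*(z*a))*((9+1)+(y*y))))*(7*(((z*x)*(7*9))*(6*(z+a)))))*1) -> ((6+((x*(z*a))*((9+1)+(y*y))))*(7*(((z*x)*(7*9))*(6*(z+a))))); overall: (((6+((x*(z*a))*((9+1)+(y*y))))*(7*(((z*x)*(7*9))*(6*(z+a)))))*1) -> ((6+((x*(z*a))*((9+1)+(y*y))))*(7*(((z*x)*(7*9))*(6*(z+a)))))
Step 2: at LRRL: (9+1) -> 10; overall: ((6+((x*(z*a))*((9+1)+(y*y))))*(7*(((z*x)*(7*9))*(6*(z+a))))) -> ((6+((x*(z*a))*(10+(y*y))))*(7*(((z*x)*(7*9))*(6*(z+a)))))
Step 3: at RRLR: (7*9) -> 63; overall: ((6+((x*(z*a))*(10+(y*y))))*(7*(((z*x)*(7*9))*(6*(z+a))))) -> ((6+((x*(z*a))*(10+(y*y))))*(7*(((z*x)*63)*(6*(z+a)))))
Fixed point: ((6+((x*(z*a))*(10+(y*y))))*(7*(((z*x)*63)*(6*(z+a)))))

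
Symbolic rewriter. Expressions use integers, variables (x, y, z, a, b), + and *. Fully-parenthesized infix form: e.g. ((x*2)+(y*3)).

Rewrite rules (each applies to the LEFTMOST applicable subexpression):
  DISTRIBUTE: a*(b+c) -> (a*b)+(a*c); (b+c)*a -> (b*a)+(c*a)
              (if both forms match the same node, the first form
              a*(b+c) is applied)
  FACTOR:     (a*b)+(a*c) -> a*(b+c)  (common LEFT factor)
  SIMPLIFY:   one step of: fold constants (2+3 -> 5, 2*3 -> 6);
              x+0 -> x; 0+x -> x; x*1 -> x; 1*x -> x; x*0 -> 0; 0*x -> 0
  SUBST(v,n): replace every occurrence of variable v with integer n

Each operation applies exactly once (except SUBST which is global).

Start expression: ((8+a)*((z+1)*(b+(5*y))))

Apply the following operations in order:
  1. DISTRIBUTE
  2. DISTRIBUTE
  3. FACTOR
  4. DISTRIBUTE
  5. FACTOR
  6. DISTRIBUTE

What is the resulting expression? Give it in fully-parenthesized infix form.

Answer: ((8*(((z+1)*b)+((z+1)*(5*y))))+(a*((z+1)*(b+(5*y)))))

Derivation:
Start: ((8+a)*((z+1)*(b+(5*y))))
Apply DISTRIBUTE at root (target: ((8+a)*((z+1)*(b+(5*y))))): ((8+a)*((z+1)*(b+(5*y)))) -> ((8*((z+1)*(b+(5*y))))+(a*((z+1)*(b+(5*y)))))
Apply DISTRIBUTE at LR (target: ((z+1)*(b+(5*y)))): ((8*((z+1)*(b+(5*y))))+(a*((z+1)*(b+(5*y))))) -> ((8*(((z+1)*b)+((z+1)*(5*y))))+(a*((z+1)*(b+(5*y)))))
Apply FACTOR at LR (target: (((z+1)*b)+((z+1)*(5*y)))): ((8*(((z+1)*b)+((z+1)*(5*y))))+(a*((z+1)*(b+(5*y))))) -> ((8*((z+1)*(b+(5*y))))+(a*((z+1)*(b+(5*y)))))
Apply DISTRIBUTE at LR (target: ((z+1)*(b+(5*y)))): ((8*((z+1)*(b+(5*y))))+(a*((z+1)*(b+(5*y))))) -> ((8*(((z+1)*b)+((z+1)*(5*y))))+(a*((z+1)*(b+(5*y)))))
Apply FACTOR at LR (target: (((z+1)*b)+((z+1)*(5*y)))): ((8*(((z+1)*b)+((z+1)*(5*y))))+(a*((z+1)*(b+(5*y))))) -> ((8*((z+1)*(b+(5*y))))+(a*((z+1)*(b+(5*y)))))
Apply DISTRIBUTE at LR (target: ((z+1)*(b+(5*y)))): ((8*((z+1)*(b+(5*y))))+(a*((z+1)*(b+(5*y))))) -> ((8*(((z+1)*b)+((z+1)*(5*y))))+(a*((z+1)*(b+(5*y)))))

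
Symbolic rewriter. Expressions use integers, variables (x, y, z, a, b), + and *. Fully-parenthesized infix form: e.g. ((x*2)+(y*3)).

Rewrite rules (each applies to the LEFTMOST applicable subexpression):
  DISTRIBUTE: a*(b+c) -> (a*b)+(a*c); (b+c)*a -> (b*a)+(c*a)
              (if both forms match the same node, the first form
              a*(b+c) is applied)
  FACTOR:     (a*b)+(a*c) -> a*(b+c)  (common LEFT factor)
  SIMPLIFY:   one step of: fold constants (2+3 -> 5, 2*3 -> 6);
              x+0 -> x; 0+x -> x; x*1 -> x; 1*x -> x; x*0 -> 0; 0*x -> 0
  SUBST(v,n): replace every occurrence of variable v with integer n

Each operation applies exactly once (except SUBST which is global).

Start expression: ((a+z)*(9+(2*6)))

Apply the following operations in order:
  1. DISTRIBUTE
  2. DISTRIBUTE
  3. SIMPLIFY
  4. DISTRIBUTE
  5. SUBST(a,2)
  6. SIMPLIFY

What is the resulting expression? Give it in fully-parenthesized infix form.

Answer: ((18+(z*9))+((2*12)+(z*12)))

Derivation:
Start: ((a+z)*(9+(2*6)))
Apply DISTRIBUTE at root (target: ((a+z)*(9+(2*6)))): ((a+z)*(9+(2*6))) -> (((a+z)*9)+((a+z)*(2*6)))
Apply DISTRIBUTE at L (target: ((a+z)*9)): (((a+z)*9)+((a+z)*(2*6))) -> (((a*9)+(z*9))+((a+z)*(2*6)))
Apply SIMPLIFY at RR (target: (2*6)): (((a*9)+(z*9))+((a+z)*(2*6))) -> (((a*9)+(z*9))+((a+z)*12))
Apply DISTRIBUTE at R (target: ((a+z)*12)): (((a*9)+(z*9))+((a+z)*12)) -> (((a*9)+(z*9))+((a*12)+(z*12)))
Apply SUBST(a,2): (((a*9)+(z*9))+((a*12)+(z*12))) -> (((2*9)+(z*9))+((2*12)+(z*12)))
Apply SIMPLIFY at LL (target: (2*9)): (((2*9)+(z*9))+((2*12)+(z*12))) -> ((18+(z*9))+((2*12)+(z*12)))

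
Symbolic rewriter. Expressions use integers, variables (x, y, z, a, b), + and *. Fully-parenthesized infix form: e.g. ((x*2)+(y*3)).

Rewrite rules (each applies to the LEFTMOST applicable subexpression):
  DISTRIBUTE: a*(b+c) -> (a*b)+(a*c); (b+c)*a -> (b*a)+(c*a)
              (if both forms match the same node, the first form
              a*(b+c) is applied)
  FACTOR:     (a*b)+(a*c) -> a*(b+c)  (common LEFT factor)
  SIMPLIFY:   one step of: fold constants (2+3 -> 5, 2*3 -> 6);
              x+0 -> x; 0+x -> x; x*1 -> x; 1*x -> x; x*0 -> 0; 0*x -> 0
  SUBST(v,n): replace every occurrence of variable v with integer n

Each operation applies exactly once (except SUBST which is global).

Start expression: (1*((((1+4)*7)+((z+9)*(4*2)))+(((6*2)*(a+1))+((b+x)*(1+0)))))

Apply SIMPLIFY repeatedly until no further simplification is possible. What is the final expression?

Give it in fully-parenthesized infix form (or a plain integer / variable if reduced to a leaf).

Answer: ((35+((z+9)*8))+((12*(a+1))+(b+x)))

Derivation:
Start: (1*((((1+4)*7)+((z+9)*(4*2)))+(((6*2)*(a+1))+((b+x)*(1+0)))))
Step 1: at root: (1*((((1+4)*7)+((z+9)*(4*2)))+(((6*2)*(a+1))+((b+x)*(1+0))))) -> ((((1+4)*7)+((z+9)*(4*2)))+(((6*2)*(a+1))+((b+x)*(1+0)))); overall: (1*((((1+4)*7)+((z+9)*(4*2)))+(((6*2)*(a+1))+((b+x)*(1+0))))) -> ((((1+4)*7)+((z+9)*(4*2)))+(((6*2)*(a+1))+((b+x)*(1+0))))
Step 2: at LLL: (1+4) -> 5; overall: ((((1+4)*7)+((z+9)*(4*2)))+(((6*2)*(a+1))+((b+x)*(1+0)))) -> (((5*7)+((z+9)*(4*2)))+(((6*2)*(a+1))+((b+x)*(1+0))))
Step 3: at LL: (5*7) -> 35; overall: (((5*7)+((z+9)*(4*2)))+(((6*2)*(a+1))+((b+x)*(1+0)))) -> ((35+((z+9)*(4*2)))+(((6*2)*(a+1))+((b+x)*(1+0))))
Step 4: at LRR: (4*2) -> 8; overall: ((35+((z+9)*(4*2)))+(((6*2)*(a+1))+((b+x)*(1+0)))) -> ((35+((z+9)*8))+(((6*2)*(a+1))+((b+x)*(1+0))))
Step 5: at RLL: (6*2) -> 12; overall: ((35+((z+9)*8))+(((6*2)*(a+1))+((b+x)*(1+0)))) -> ((35+((z+9)*8))+((12*(a+1))+((b+x)*(1+0))))
Step 6: at RRR: (1+0) -> 1; overall: ((35+((z+9)*8))+((12*(a+1))+((b+x)*(1+0)))) -> ((35+((z+9)*8))+((12*(a+1))+((b+x)*1)))
Step 7: at RR: ((b+x)*1) -> (b+x); overall: ((35+((z+9)*8))+((12*(a+1))+((b+x)*1))) -> ((35+((z+9)*8))+((12*(a+1))+(b+x)))
Fixed point: ((35+((z+9)*8))+((12*(a+1))+(b+x)))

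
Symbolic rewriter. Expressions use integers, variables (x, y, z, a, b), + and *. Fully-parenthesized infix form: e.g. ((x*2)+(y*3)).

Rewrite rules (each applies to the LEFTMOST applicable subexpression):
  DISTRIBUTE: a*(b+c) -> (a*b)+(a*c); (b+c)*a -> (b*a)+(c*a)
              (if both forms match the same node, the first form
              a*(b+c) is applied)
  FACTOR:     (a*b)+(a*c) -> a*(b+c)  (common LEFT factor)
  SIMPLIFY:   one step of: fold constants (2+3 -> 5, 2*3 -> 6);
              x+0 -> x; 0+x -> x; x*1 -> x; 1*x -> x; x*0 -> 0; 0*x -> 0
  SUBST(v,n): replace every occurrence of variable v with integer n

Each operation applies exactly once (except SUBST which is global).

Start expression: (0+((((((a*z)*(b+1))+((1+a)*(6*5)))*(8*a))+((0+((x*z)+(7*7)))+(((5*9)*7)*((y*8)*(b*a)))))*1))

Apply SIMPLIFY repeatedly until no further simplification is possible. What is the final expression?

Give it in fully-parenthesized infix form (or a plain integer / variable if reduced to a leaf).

Answer: (((((a*z)*(b+1))+((1+a)*30))*(8*a))+(((x*z)+49)+(315*((y*8)*(b*a)))))

Derivation:
Start: (0+((((((a*z)*(b+1))+((1+a)*(6*5)))*(8*a))+((0+((x*z)+(7*7)))+(((5*9)*7)*((y*8)*(b*a)))))*1))
Step 1: at root: (0+((((((a*z)*(b+1))+((1+a)*(6*5)))*(8*a))+((0+((x*z)+(7*7)))+(((5*9)*7)*((y*8)*(b*a)))))*1)) -> ((((((a*z)*(b+1))+((1+a)*(6*5)))*(8*a))+((0+((x*z)+(7*7)))+(((5*9)*7)*((y*8)*(b*a)))))*1); overall: (0+((((((a*z)*(b+1))+((1+a)*(6*5)))*(8*a))+((0+((x*z)+(7*7)))+(((5*9)*7)*((y*8)*(b*a)))))*1)) -> ((((((a*z)*(b+1))+((1+a)*(6*5)))*(8*a))+((0+((x*z)+(7*7)))+(((5*9)*7)*((y*8)*(b*a)))))*1)
Step 2: at root: ((((((a*z)*(b+1))+((1+a)*(6*5)))*(8*a))+((0+((x*z)+(7*7)))+(((5*9)*7)*((y*8)*(b*a)))))*1) -> (((((a*z)*(b+1))+((1+a)*(6*5)))*(8*a))+((0+((x*z)+(7*7)))+(((5*9)*7)*((y*8)*(b*a))))); overall: ((((((a*z)*(b+1))+((1+a)*(6*5)))*(8*a))+((0+((x*z)+(7*7)))+(((5*9)*7)*((y*8)*(b*a)))))*1) -> (((((a*z)*(b+1))+((1+a)*(6*5)))*(8*a))+((0+((x*z)+(7*7)))+(((5*9)*7)*((y*8)*(b*a)))))
Step 3: at LLRR: (6*5) -> 30; overall: (((((a*z)*(b+1))+((1+a)*(6*5)))*(8*a))+((0+((x*z)+(7*7)))+(((5*9)*7)*((y*8)*(b*a))))) -> (((((a*z)*(b+1))+((1+a)*30))*(8*a))+((0+((x*z)+(7*7)))+(((5*9)*7)*((y*8)*(b*a)))))
Step 4: at RL: (0+((x*z)+(7*7))) -> ((x*z)+(7*7)); overall: (((((a*z)*(b+1))+((1+a)*30))*(8*a))+((0+((x*z)+(7*7)))+(((5*9)*7)*((y*8)*(b*a))))) -> (((((a*z)*(b+1))+((1+a)*30))*(8*a))+(((x*z)+(7*7))+(((5*9)*7)*((y*8)*(b*a)))))
Step 5: at RLR: (7*7) -> 49; overall: (((((a*z)*(b+1))+((1+a)*30))*(8*a))+(((x*z)+(7*7))+(((5*9)*7)*((y*8)*(b*a))))) -> (((((a*z)*(b+1))+((1+a)*30))*(8*a))+(((x*z)+49)+(((5*9)*7)*((y*8)*(b*a)))))
Step 6: at RRLL: (5*9) -> 45; overall: (((((a*z)*(b+1))+((1+a)*30))*(8*a))+(((x*z)+49)+(((5*9)*7)*((y*8)*(b*a))))) -> (((((a*z)*(b+1))+((1+a)*30))*(8*a))+(((x*z)+49)+((45*7)*((y*8)*(b*a)))))
Step 7: at RRL: (45*7) -> 315; overall: (((((a*z)*(b+1))+((1+a)*30))*(8*a))+(((x*z)+49)+((45*7)*((y*8)*(b*a))))) -> (((((a*z)*(b+1))+((1+a)*30))*(8*a))+(((x*z)+49)+(315*((y*8)*(b*a)))))
Fixed point: (((((a*z)*(b+1))+((1+a)*30))*(8*a))+(((x*z)+49)+(315*((y*8)*(b*a)))))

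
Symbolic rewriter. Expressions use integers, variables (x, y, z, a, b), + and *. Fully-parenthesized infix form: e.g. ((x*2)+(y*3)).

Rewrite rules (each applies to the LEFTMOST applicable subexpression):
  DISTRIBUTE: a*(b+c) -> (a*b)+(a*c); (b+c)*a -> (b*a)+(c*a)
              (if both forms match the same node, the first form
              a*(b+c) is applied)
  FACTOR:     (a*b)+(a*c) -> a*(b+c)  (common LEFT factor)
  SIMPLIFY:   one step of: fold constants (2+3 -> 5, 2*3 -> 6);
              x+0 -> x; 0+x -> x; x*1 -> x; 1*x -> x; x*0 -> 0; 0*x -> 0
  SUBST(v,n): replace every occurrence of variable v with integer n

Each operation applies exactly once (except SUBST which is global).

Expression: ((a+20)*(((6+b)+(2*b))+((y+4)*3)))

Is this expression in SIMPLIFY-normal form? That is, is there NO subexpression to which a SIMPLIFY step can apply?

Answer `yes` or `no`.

Expression: ((a+20)*(((6+b)+(2*b))+((y+4)*3)))
Scanning for simplifiable subexpressions (pre-order)...
  at root: ((a+20)*(((6+b)+(2*b))+((y+4)*3))) (not simplifiable)
  at L: (a+20) (not simplifiable)
  at R: (((6+b)+(2*b))+((y+4)*3)) (not simplifiable)
  at RL: ((6+b)+(2*b)) (not simplifiable)
  at RLL: (6+b) (not simplifiable)
  at RLR: (2*b) (not simplifiable)
  at RR: ((y+4)*3) (not simplifiable)
  at RRL: (y+4) (not simplifiable)
Result: no simplifiable subexpression found -> normal form.

Answer: yes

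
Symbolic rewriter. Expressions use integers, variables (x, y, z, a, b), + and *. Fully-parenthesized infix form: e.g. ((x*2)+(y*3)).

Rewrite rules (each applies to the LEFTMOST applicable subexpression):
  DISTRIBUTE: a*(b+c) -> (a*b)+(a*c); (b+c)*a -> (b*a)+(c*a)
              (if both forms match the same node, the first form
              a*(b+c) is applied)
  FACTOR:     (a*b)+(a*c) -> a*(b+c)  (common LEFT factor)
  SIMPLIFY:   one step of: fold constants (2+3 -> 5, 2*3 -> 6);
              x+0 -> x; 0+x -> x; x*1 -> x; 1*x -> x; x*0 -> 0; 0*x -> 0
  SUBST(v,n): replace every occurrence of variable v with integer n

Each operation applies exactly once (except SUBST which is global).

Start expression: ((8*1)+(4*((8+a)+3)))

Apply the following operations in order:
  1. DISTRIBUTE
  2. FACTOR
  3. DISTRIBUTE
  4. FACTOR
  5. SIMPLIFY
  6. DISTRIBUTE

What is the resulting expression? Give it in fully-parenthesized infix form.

Answer: (8+((4*(8+a))+(4*3)))

Derivation:
Start: ((8*1)+(4*((8+a)+3)))
Apply DISTRIBUTE at R (target: (4*((8+a)+3))): ((8*1)+(4*((8+a)+3))) -> ((8*1)+((4*(8+a))+(4*3)))
Apply FACTOR at R (target: ((4*(8+a))+(4*3))): ((8*1)+((4*(8+a))+(4*3))) -> ((8*1)+(4*((8+a)+3)))
Apply DISTRIBUTE at R (target: (4*((8+a)+3))): ((8*1)+(4*((8+a)+3))) -> ((8*1)+((4*(8+a))+(4*3)))
Apply FACTOR at R (target: ((4*(8+a))+(4*3))): ((8*1)+((4*(8+a))+(4*3))) -> ((8*1)+(4*((8+a)+3)))
Apply SIMPLIFY at L (target: (8*1)): ((8*1)+(4*((8+a)+3))) -> (8+(4*((8+a)+3)))
Apply DISTRIBUTE at R (target: (4*((8+a)+3))): (8+(4*((8+a)+3))) -> (8+((4*(8+a))+(4*3)))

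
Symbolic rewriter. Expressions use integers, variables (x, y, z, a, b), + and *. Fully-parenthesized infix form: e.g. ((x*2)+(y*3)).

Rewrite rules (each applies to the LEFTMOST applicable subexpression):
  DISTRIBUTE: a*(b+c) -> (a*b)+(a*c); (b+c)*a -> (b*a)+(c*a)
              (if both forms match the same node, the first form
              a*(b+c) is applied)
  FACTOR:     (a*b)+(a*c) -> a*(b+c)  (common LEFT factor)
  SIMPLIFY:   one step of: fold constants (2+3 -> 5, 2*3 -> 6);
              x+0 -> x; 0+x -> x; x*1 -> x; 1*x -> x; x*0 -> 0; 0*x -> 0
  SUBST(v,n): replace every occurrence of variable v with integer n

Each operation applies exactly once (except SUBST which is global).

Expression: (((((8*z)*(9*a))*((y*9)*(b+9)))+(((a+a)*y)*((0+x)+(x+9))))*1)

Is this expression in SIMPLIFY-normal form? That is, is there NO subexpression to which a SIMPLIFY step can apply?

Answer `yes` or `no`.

Answer: no

Derivation:
Expression: (((((8*z)*(9*a))*((y*9)*(b+9)))+(((a+a)*y)*((0+x)+(x+9))))*1)
Scanning for simplifiable subexpressions (pre-order)...
  at root: (((((8*z)*(9*a))*((y*9)*(b+9)))+(((a+a)*y)*((0+x)+(x+9))))*1) (SIMPLIFIABLE)
  at L: ((((8*z)*(9*a))*((y*9)*(b+9)))+(((a+a)*y)*((0+x)+(x+9)))) (not simplifiable)
  at LL: (((8*z)*(9*a))*((y*9)*(b+9))) (not simplifiable)
  at LLL: ((8*z)*(9*a)) (not simplifiable)
  at LLLL: (8*z) (not simplifiable)
  at LLLR: (9*a) (not simplifiable)
  at LLR: ((y*9)*(b+9)) (not simplifiable)
  at LLRL: (y*9) (not simplifiable)
  at LLRR: (b+9) (not simplifiable)
  at LR: (((a+a)*y)*((0+x)+(x+9))) (not simplifiable)
  at LRL: ((a+a)*y) (not simplifiable)
  at LRLL: (a+a) (not simplifiable)
  at LRR: ((0+x)+(x+9)) (not simplifiable)
  at LRRL: (0+x) (SIMPLIFIABLE)
  at LRRR: (x+9) (not simplifiable)
Found simplifiable subexpr at path root: (((((8*z)*(9*a))*((y*9)*(b+9)))+(((a+a)*y)*((0+x)+(x+9))))*1)
One SIMPLIFY step would give: ((((8*z)*(9*a))*((y*9)*(b+9)))+(((a+a)*y)*((0+x)+(x+9))))
-> NOT in normal form.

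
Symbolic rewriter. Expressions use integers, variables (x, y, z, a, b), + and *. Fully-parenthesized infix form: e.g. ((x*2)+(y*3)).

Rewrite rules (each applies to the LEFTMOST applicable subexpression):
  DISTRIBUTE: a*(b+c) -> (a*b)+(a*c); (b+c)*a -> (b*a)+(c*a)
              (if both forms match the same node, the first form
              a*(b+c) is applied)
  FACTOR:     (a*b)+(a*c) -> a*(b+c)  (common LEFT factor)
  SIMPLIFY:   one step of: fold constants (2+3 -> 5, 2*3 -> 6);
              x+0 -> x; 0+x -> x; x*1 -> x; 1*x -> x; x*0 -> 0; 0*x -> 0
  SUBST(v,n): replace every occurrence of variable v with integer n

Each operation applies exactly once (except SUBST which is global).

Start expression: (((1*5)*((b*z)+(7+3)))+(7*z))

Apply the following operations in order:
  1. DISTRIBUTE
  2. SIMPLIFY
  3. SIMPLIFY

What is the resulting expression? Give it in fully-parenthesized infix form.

Start: (((1*5)*((b*z)+(7+3)))+(7*z))
Apply DISTRIBUTE at L (target: ((1*5)*((b*z)+(7+3)))): (((1*5)*((b*z)+(7+3)))+(7*z)) -> ((((1*5)*(b*z))+((1*5)*(7+3)))+(7*z))
Apply SIMPLIFY at LLL (target: (1*5)): ((((1*5)*(b*z))+((1*5)*(7+3)))+(7*z)) -> (((5*(b*z))+((1*5)*(7+3)))+(7*z))
Apply SIMPLIFY at LRL (target: (1*5)): (((5*(b*z))+((1*5)*(7+3)))+(7*z)) -> (((5*(b*z))+(5*(7+3)))+(7*z))

Answer: (((5*(b*z))+(5*(7+3)))+(7*z))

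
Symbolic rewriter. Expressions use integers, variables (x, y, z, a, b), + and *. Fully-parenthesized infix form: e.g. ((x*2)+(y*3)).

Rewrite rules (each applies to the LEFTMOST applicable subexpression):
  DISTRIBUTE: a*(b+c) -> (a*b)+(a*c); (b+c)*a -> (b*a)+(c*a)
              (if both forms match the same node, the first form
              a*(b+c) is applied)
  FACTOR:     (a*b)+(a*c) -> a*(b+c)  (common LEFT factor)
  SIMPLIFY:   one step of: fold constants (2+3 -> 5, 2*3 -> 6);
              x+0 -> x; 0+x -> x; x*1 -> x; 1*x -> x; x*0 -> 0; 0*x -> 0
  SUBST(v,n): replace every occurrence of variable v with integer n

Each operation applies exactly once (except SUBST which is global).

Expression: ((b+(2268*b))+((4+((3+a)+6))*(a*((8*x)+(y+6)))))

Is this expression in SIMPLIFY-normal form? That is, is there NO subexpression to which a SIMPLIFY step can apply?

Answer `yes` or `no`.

Expression: ((b+(2268*b))+((4+((3+a)+6))*(a*((8*x)+(y+6)))))
Scanning for simplifiable subexpressions (pre-order)...
  at root: ((b+(2268*b))+((4+((3+a)+6))*(a*((8*x)+(y+6))))) (not simplifiable)
  at L: (b+(2268*b)) (not simplifiable)
  at LR: (2268*b) (not simplifiable)
  at R: ((4+((3+a)+6))*(a*((8*x)+(y+6)))) (not simplifiable)
  at RL: (4+((3+a)+6)) (not simplifiable)
  at RLR: ((3+a)+6) (not simplifiable)
  at RLRL: (3+a) (not simplifiable)
  at RR: (a*((8*x)+(y+6))) (not simplifiable)
  at RRR: ((8*x)+(y+6)) (not simplifiable)
  at RRRL: (8*x) (not simplifiable)
  at RRRR: (y+6) (not simplifiable)
Result: no simplifiable subexpression found -> normal form.

Answer: yes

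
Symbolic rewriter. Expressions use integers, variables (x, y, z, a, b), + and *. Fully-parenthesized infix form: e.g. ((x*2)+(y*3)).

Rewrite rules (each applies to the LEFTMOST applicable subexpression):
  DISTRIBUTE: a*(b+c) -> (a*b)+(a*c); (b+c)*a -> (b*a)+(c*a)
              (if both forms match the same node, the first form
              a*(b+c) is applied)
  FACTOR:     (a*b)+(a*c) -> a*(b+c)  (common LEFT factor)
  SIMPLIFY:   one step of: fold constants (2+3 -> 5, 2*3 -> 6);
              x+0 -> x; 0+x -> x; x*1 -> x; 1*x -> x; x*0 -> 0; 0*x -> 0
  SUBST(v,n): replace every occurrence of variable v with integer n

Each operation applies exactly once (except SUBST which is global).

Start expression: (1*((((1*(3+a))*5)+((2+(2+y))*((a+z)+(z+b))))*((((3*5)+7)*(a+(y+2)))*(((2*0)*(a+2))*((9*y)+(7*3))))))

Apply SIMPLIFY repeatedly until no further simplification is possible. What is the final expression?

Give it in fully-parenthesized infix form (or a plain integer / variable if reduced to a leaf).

Answer: 0

Derivation:
Start: (1*((((1*(3+a))*5)+((2+(2+y))*((a+z)+(z+b))))*((((3*5)+7)*(a+(y+2)))*(((2*0)*(a+2))*((9*y)+(7*3))))))
Step 1: at root: (1*((((1*(3+a))*5)+((2+(2+y))*((a+z)+(z+b))))*((((3*5)+7)*(a+(y+2)))*(((2*0)*(a+2))*((9*y)+(7*3)))))) -> ((((1*(3+a))*5)+((2+(2+y))*((a+z)+(z+b))))*((((3*5)+7)*(a+(y+2)))*(((2*0)*(a+2))*((9*y)+(7*3))))); overall: (1*((((1*(3+a))*5)+((2+(2+y))*((a+z)+(z+b))))*((((3*5)+7)*(a+(y+2)))*(((2*0)*(a+2))*((9*y)+(7*3)))))) -> ((((1*(3+a))*5)+((2+(2+y))*((a+z)+(z+b))))*((((3*5)+7)*(a+(y+2)))*(((2*0)*(a+2))*((9*y)+(7*3)))))
Step 2: at LLL: (1*(3+a)) -> (3+a); overall: ((((1*(3+a))*5)+((2+(2+y))*((a+z)+(z+b))))*((((3*5)+7)*(a+(y+2)))*(((2*0)*(a+2))*((9*y)+(7*3))))) -> ((((3+a)*5)+((2+(2+y))*((a+z)+(z+b))))*((((3*5)+7)*(a+(y+2)))*(((2*0)*(a+2))*((9*y)+(7*3)))))
Step 3: at RLLL: (3*5) -> 15; overall: ((((3+a)*5)+((2+(2+y))*((a+z)+(z+b))))*((((3*5)+7)*(a+(y+2)))*(((2*0)*(a+2))*((9*y)+(7*3))))) -> ((((3+a)*5)+((2+(2+y))*((a+z)+(z+b))))*(((15+7)*(a+(y+2)))*(((2*0)*(a+2))*((9*y)+(7*3)))))
Step 4: at RLL: (15+7) -> 22; overall: ((((3+a)*5)+((2+(2+y))*((a+z)+(z+b))))*(((15+7)*(a+(y+2)))*(((2*0)*(a+2))*((9*y)+(7*3))))) -> ((((3+a)*5)+((2+(2+y))*((a+z)+(z+b))))*((22*(a+(y+2)))*(((2*0)*(a+2))*((9*y)+(7*3)))))
Step 5: at RRLL: (2*0) -> 0; overall: ((((3+a)*5)+((2+(2+y))*((a+z)+(z+b))))*((22*(a+(y+2)))*(((2*0)*(a+2))*((9*y)+(7*3))))) -> ((((3+a)*5)+((2+(2+y))*((a+z)+(z+b))))*((22*(a+(y+2)))*((0*(a+2))*((9*y)+(7*3)))))
Step 6: at RRL: (0*(a+2)) -> 0; overall: ((((3+a)*5)+((2+(2+y))*((a+z)+(z+b))))*((22*(a+(y+2)))*((0*(a+2))*((9*y)+(7*3))))) -> ((((3+a)*5)+((2+(2+y))*((a+z)+(z+b))))*((22*(a+(y+2)))*(0*((9*y)+(7*3)))))
Step 7: at RR: (0*((9*y)+(7*3))) -> 0; overall: ((((3+a)*5)+((2+(2+y))*((a+z)+(z+b))))*((22*(a+(y+2)))*(0*((9*y)+(7*3))))) -> ((((3+a)*5)+((2+(2+y))*((a+z)+(z+b))))*((22*(a+(y+2)))*0))
Step 8: at R: ((22*(a+(y+2)))*0) -> 0; overall: ((((3+a)*5)+((2+(2+y))*((a+z)+(z+b))))*((22*(a+(y+2)))*0)) -> ((((3+a)*5)+((2+(2+y))*((a+z)+(z+b))))*0)
Step 9: at root: ((((3+a)*5)+((2+(2+y))*((a+z)+(z+b))))*0) -> 0; overall: ((((3+a)*5)+((2+(2+y))*((a+z)+(z+b))))*0) -> 0
Fixed point: 0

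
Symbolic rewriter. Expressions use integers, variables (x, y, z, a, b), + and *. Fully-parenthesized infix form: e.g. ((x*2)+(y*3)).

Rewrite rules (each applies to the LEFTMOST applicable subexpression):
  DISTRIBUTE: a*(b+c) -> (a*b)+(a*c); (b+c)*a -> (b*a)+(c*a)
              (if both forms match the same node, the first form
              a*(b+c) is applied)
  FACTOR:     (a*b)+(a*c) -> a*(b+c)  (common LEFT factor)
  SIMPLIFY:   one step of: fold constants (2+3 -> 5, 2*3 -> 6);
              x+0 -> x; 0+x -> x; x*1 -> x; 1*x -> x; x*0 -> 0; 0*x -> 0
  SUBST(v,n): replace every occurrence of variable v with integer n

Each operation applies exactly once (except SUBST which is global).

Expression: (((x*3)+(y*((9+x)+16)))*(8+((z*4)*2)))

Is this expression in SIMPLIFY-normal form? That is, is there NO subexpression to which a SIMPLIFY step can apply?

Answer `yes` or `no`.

Answer: yes

Derivation:
Expression: (((x*3)+(y*((9+x)+16)))*(8+((z*4)*2)))
Scanning for simplifiable subexpressions (pre-order)...
  at root: (((x*3)+(y*((9+x)+16)))*(8+((z*4)*2))) (not simplifiable)
  at L: ((x*3)+(y*((9+x)+16))) (not simplifiable)
  at LL: (x*3) (not simplifiable)
  at LR: (y*((9+x)+16)) (not simplifiable)
  at LRR: ((9+x)+16) (not simplifiable)
  at LRRL: (9+x) (not simplifiable)
  at R: (8+((z*4)*2)) (not simplifiable)
  at RR: ((z*4)*2) (not simplifiable)
  at RRL: (z*4) (not simplifiable)
Result: no simplifiable subexpression found -> normal form.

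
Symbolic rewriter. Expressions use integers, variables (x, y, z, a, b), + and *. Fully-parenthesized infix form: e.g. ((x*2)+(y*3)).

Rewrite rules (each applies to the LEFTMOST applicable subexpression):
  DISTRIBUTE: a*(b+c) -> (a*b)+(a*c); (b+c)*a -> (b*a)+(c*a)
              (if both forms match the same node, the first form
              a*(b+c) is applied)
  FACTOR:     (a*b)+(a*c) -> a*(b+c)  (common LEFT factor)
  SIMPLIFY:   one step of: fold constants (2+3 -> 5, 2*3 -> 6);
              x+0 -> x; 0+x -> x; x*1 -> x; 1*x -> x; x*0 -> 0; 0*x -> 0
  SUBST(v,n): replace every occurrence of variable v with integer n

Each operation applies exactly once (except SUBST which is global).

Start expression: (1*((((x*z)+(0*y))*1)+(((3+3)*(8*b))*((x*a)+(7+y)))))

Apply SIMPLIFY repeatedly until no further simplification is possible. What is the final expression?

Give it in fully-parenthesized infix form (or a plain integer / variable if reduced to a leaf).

Answer: ((x*z)+((6*(8*b))*((x*a)+(7+y))))

Derivation:
Start: (1*((((x*z)+(0*y))*1)+(((3+3)*(8*b))*((x*a)+(7+y)))))
Step 1: at root: (1*((((x*z)+(0*y))*1)+(((3+3)*(8*b))*((x*a)+(7+y))))) -> ((((x*z)+(0*y))*1)+(((3+3)*(8*b))*((x*a)+(7+y)))); overall: (1*((((x*z)+(0*y))*1)+(((3+3)*(8*b))*((x*a)+(7+y))))) -> ((((x*z)+(0*y))*1)+(((3+3)*(8*b))*((x*a)+(7+y))))
Step 2: at L: (((x*z)+(0*y))*1) -> ((x*z)+(0*y)); overall: ((((x*z)+(0*y))*1)+(((3+3)*(8*b))*((x*a)+(7+y)))) -> (((x*z)+(0*y))+(((3+3)*(8*b))*((x*a)+(7+y))))
Step 3: at LR: (0*y) -> 0; overall: (((x*z)+(0*y))+(((3+3)*(8*b))*((x*a)+(7+y)))) -> (((x*z)+0)+(((3+3)*(8*b))*((x*a)+(7+y))))
Step 4: at L: ((x*z)+0) -> (x*z); overall: (((x*z)+0)+(((3+3)*(8*b))*((x*a)+(7+y)))) -> ((x*z)+(((3+3)*(8*b))*((x*a)+(7+y))))
Step 5: at RLL: (3+3) -> 6; overall: ((x*z)+(((3+3)*(8*b))*((x*a)+(7+y)))) -> ((x*z)+((6*(8*b))*((x*a)+(7+y))))
Fixed point: ((x*z)+((6*(8*b))*((x*a)+(7+y))))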